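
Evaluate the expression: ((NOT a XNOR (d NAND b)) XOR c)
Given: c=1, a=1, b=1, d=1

Substituting: ((NOT 1 XNOR (1 NAND 1)) XOR 1)
= 0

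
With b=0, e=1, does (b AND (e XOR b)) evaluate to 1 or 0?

Substituting: (0 AND (1 XOR 0))
= 0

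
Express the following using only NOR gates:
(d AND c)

((d NOR d) NOR (c NOR c))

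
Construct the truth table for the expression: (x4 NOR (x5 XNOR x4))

x4 | x5 | Output
----------------
0 | 0 | 0
0 | 1 | 1
1 | 0 | 0
1 | 1 | 0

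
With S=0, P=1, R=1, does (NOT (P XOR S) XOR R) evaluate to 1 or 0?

Substituting: (NOT (1 XOR 0) XOR 1)
= 1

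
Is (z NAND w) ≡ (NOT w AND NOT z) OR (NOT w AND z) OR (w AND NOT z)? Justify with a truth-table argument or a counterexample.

Yes, they are equivalent — the two output columns agree on all 4 assignments:
w | z | Expression 1 | Expression 2
-----------------------------------
0 | 0 | 1 | 1
0 | 1 | 1 | 1
1 | 0 | 1 | 1
1 | 1 | 0 | 0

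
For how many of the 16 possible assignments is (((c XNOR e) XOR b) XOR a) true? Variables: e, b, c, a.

Satisfying assignments: (0,0,0,0), (0,0,1,1), (0,1,0,1), (0,1,1,0), (1,0,0,1), (1,0,1,0), (1,1,0,0), (1,1,1,1)
Count: 8 out of 16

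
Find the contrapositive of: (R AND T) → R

Contrapositive: NOT R → NOT (R AND T)
Note: A statement and its contrapositive are logically equivalent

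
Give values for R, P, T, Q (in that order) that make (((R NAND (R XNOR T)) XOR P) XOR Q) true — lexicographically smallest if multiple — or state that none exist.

R=0, P=0, T=0, Q=0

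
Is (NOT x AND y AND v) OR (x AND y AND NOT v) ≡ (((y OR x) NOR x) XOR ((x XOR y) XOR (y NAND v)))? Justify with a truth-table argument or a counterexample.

Yes, they are equivalent — the two output columns agree on all 8 assignments:
x | y | v | Expression 1 | Expression 2
---------------------------------------
0 | 0 | 0 | 0 | 0
0 | 0 | 1 | 0 | 0
0 | 1 | 0 | 0 | 0
0 | 1 | 1 | 1 | 1
1 | 0 | 0 | 0 | 0
1 | 0 | 1 | 0 | 0
1 | 1 | 0 | 1 | 1
1 | 1 | 1 | 0 | 0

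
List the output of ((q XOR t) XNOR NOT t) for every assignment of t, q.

t | q | Output
--------------
0 | 0 | 0
0 | 1 | 1
1 | 0 | 0
1 | 1 | 1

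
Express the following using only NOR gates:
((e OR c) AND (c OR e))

((((e NOR c) NOR (e NOR c)) NOR ((e NOR c) NOR (e NOR c))) NOR (((c NOR e) NOR (c NOR e)) NOR ((c NOR e) NOR (c NOR e))))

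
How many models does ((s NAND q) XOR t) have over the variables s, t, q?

Satisfying assignments: (0,0,0), (0,0,1), (1,0,0), (1,1,1)
Count: 4 out of 8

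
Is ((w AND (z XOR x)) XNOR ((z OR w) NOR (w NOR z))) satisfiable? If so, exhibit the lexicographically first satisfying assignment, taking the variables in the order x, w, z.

x=0, w=0, z=0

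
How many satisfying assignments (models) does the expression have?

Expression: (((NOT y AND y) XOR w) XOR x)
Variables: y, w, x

Satisfying assignments: (0,0,1), (0,1,0), (1,0,1), (1,1,0)
Count: 4 out of 8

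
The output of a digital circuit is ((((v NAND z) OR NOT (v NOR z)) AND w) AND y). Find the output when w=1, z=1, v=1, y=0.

Substituting: ((((1 NAND 1) OR NOT (1 NOR 1)) AND 1) AND 0)
= 0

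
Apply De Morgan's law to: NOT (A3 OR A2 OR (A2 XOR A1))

NOT A3 AND NOT A2 AND NOT (A2 XOR A1)
De Morgan's: NOT(OR of terms) = AND of negations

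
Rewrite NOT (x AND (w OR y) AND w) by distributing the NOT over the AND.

NOT x OR NOT (w OR y) OR NOT w
De Morgan's: NOT(AND of terms) = OR of negations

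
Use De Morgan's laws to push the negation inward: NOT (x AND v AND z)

NOT x OR NOT v OR NOT z
De Morgan's: NOT(AND of terms) = OR of negations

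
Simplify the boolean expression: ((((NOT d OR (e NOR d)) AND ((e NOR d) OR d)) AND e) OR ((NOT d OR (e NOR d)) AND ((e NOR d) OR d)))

By absorption (E OR (E AND v) = E) then distribution ((E OR v) AND (E OR NOT v) = E):
= (e NOR d)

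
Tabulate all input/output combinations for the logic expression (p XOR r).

r | p | Output
--------------
0 | 0 | 0
0 | 1 | 1
1 | 0 | 1
1 | 1 | 0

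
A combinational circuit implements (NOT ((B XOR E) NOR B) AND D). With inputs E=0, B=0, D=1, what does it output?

Substituting: (NOT ((0 XOR 0) NOR 0) AND 1)
= 0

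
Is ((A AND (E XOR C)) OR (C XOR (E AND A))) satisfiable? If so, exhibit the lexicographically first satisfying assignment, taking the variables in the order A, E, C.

A=0, E=0, C=1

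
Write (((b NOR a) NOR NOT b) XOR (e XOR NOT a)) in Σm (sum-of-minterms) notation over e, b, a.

Σm(0, 3, 5, 6) = (NOT e AND NOT b AND NOT a) OR (NOT e AND b AND a) OR (e AND NOT b AND a) OR (e AND b AND NOT a)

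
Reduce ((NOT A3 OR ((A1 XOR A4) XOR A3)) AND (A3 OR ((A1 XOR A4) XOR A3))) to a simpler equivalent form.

By distribution ((E OR v) AND (E OR NOT v) = E):
= ((A1 XOR A4) XOR A3)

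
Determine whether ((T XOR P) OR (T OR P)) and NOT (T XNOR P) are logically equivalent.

No. Counterexample: with P=1, T=1, Expression 1 = 1 but Expression 2 = 0.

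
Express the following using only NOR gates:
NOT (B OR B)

(((B NOR B) NOR (B NOR B)) NOR ((B NOR B) NOR (B NOR B)))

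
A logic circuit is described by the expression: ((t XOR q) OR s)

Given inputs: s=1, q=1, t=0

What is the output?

Substituting: ((0 XOR 1) OR 1)
= 1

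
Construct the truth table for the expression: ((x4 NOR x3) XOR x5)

x5 | x4 | x3 | Output
---------------------
0 | 0 | 0 | 1
0 | 0 | 1 | 0
0 | 1 | 0 | 0
0 | 1 | 1 | 0
1 | 0 | 0 | 0
1 | 0 | 1 | 1
1 | 1 | 0 | 1
1 | 1 | 1 | 1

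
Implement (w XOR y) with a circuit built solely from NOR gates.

((((w NOR y) NOR (w NOR y)) NOR ((w NOR y) NOR (w NOR y))) NOR ((((w NOR w) NOR (y NOR y)) NOR ((w NOR w) NOR (y NOR y))) NOR (((w NOR w) NOR (y NOR y)) NOR ((w NOR w) NOR (y NOR y)))))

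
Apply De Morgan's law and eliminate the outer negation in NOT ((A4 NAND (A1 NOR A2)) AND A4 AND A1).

NOT (A4 NAND (A1 NOR A2)) OR NOT A4 OR NOT A1
De Morgan's: NOT(AND of terms) = OR of negations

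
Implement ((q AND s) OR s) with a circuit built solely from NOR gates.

((((q NOR q) NOR (s NOR s)) NOR s) NOR (((q NOR q) NOR (s NOR s)) NOR s))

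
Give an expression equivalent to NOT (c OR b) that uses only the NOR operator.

(((c NOR b) NOR (c NOR b)) NOR ((c NOR b) NOR (c NOR b)))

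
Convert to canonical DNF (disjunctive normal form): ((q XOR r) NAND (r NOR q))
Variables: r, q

(NOT r AND NOT q) OR (NOT r AND q) OR (r AND NOT q) OR (r AND q)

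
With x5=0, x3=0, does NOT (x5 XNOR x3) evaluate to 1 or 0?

Substituting: NOT (0 XNOR 0)
= 0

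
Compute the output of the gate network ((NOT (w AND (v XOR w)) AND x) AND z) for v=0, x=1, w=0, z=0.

Substituting: ((NOT (0 AND (0 XOR 0)) AND 1) AND 0)
= 0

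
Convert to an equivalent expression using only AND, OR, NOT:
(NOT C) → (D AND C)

C OR (D AND C)
(Implication elimination: A → B = NOT A OR B)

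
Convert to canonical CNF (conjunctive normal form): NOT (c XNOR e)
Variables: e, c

(e OR c) AND (NOT e OR NOT c)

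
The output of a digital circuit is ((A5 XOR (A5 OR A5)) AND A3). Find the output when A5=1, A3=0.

Substituting: ((1 XOR (1 OR 1)) AND 0)
= 0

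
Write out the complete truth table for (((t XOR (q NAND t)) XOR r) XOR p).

r | q | t | p | Output
----------------------
0 | 0 | 0 | 0 | 1
0 | 0 | 0 | 1 | 0
0 | 0 | 1 | 0 | 0
0 | 0 | 1 | 1 | 1
0 | 1 | 0 | 0 | 1
0 | 1 | 0 | 1 | 0
0 | 1 | 1 | 0 | 1
0 | 1 | 1 | 1 | 0
1 | 0 | 0 | 0 | 0
1 | 0 | 0 | 1 | 1
1 | 0 | 1 | 0 | 1
1 | 0 | 1 | 1 | 0
1 | 1 | 0 | 0 | 0
1 | 1 | 0 | 1 | 1
1 | 1 | 1 | 0 | 0
1 | 1 | 1 | 1 | 1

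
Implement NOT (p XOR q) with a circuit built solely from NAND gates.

(((p NAND (p NAND q)) NAND (q NAND (p NAND q))) NAND ((p NAND (p NAND q)) NAND (q NAND (p NAND q))))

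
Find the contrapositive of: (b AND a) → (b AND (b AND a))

Contrapositive: NOT (b AND (b AND a)) → NOT (b AND a)
Note: A statement and its contrapositive are logically equivalent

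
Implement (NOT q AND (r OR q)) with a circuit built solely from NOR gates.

(((q NOR q) NOR (q NOR q)) NOR (((r NOR q) NOR (r NOR q)) NOR ((r NOR q) NOR (r NOR q))))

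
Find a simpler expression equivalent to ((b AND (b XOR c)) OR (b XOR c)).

By absorption (E OR (E AND v) = E):
= (b XOR c)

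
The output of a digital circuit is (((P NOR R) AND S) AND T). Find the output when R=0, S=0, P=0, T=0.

Substituting: (((0 NOR 0) AND 0) AND 0)
= 0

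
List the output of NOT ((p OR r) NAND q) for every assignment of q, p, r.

q | p | r | Output
------------------
0 | 0 | 0 | 0
0 | 0 | 1 | 0
0 | 1 | 0 | 0
0 | 1 | 1 | 0
1 | 0 | 0 | 0
1 | 0 | 1 | 1
1 | 1 | 0 | 1
1 | 1 | 1 | 1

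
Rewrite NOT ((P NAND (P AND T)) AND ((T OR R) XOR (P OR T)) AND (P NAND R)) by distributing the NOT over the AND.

NOT (P NAND (P AND T)) OR NOT ((T OR R) XOR (P OR T)) OR NOT (P NAND R)
De Morgan's: NOT(AND of terms) = OR of negations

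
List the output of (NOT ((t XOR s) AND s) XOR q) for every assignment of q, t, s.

q | t | s | Output
------------------
0 | 0 | 0 | 1
0 | 0 | 1 | 0
0 | 1 | 0 | 1
0 | 1 | 1 | 1
1 | 0 | 0 | 0
1 | 0 | 1 | 1
1 | 1 | 0 | 0
1 | 1 | 1 | 0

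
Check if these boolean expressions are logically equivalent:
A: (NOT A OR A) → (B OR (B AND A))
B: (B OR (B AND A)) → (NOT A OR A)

No, Converse is not equivalent to original (counterexample: B=0, A=0)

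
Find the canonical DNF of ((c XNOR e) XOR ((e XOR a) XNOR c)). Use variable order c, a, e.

(NOT c AND a AND NOT e) OR (NOT c AND a AND e) OR (c AND a AND NOT e) OR (c AND a AND e)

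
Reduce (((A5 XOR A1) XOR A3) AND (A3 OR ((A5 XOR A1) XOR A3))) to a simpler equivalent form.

By absorption (E AND (E OR v) = E):
= ((A5 XOR A1) XOR A3)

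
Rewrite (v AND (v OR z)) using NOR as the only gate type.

((v NOR v) NOR (((v NOR z) NOR (v NOR z)) NOR ((v NOR z) NOR (v NOR z))))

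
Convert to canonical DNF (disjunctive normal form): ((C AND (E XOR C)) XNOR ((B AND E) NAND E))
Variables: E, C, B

(NOT E AND C AND NOT B) OR (NOT E AND C AND B) OR (E AND NOT C AND B) OR (E AND C AND B)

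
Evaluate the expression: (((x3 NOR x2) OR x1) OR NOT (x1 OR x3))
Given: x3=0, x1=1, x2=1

Substituting: (((0 NOR 1) OR 1) OR NOT (1 OR 0))
= 1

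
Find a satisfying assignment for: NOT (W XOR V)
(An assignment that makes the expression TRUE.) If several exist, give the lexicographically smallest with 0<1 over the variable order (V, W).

V=0, W=0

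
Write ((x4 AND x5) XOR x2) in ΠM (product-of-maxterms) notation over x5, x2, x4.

ΠM(0, 1, 4, 7) = (x5 OR x2 OR x4) AND (x5 OR x2 OR NOT x4) AND (NOT x5 OR x2 OR x4) AND (NOT x5 OR NOT x2 OR NOT x4)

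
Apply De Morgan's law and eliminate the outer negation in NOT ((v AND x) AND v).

NOT (v AND x) OR NOT v
De Morgan's: NOT(AND of terms) = OR of negations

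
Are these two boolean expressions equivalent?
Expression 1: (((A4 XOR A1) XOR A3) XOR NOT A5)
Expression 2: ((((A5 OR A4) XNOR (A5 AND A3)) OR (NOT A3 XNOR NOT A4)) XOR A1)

No. Counterexample: with A3=0, A5=1, A1=0, A4=0, Expression 1 = 0 but Expression 2 = 1.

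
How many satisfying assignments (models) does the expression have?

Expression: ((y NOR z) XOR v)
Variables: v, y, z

Satisfying assignments: (0,0,0), (1,0,1), (1,1,0), (1,1,1)
Count: 4 out of 8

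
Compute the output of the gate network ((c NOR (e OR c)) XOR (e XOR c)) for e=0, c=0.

Substituting: ((0 NOR (0 OR 0)) XOR (0 XOR 0))
= 1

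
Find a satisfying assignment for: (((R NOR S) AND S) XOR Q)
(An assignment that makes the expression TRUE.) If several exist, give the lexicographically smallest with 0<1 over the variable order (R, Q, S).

R=0, Q=1, S=0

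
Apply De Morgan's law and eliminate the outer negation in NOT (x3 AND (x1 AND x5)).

NOT x3 OR NOT (x1 AND x5)
De Morgan's: NOT(AND of terms) = OR of negations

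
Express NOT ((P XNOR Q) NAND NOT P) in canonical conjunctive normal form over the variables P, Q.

(P OR NOT Q) AND (NOT P OR Q) AND (NOT P OR NOT Q)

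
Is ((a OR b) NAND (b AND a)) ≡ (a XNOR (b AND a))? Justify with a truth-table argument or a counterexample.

No. Counterexample: with a=1, b=0, Expression 1 = 1 but Expression 2 = 0.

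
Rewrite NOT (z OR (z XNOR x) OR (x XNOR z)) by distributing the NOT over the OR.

NOT z AND NOT (z XNOR x) AND NOT (x XNOR z)
De Morgan's: NOT(OR of terms) = AND of negations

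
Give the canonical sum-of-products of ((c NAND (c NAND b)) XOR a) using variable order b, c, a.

Σm(0, 3, 4, 6) = (NOT b AND NOT c AND NOT a) OR (NOT b AND c AND a) OR (b AND NOT c AND NOT a) OR (b AND c AND NOT a)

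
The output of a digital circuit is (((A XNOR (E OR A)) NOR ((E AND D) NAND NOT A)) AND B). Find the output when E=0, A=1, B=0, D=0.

Substituting: (((1 XNOR (0 OR 1)) NOR ((0 AND 0) NAND NOT 1)) AND 0)
= 0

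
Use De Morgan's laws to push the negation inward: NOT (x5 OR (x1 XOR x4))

NOT x5 AND NOT (x1 XOR x4)
De Morgan's: NOT(OR of terms) = AND of negations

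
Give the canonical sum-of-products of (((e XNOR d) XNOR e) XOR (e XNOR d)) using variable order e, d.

Σm(0, 1) = (NOT e AND NOT d) OR (NOT e AND d)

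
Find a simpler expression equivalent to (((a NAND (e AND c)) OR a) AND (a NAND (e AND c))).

By absorption (E AND (E OR v) = E):
= (a NAND (e AND c))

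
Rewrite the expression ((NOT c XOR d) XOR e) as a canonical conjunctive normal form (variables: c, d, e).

(c OR d OR NOT e) AND (c OR NOT d OR e) AND (NOT c OR d OR e) AND (NOT c OR NOT d OR NOT e)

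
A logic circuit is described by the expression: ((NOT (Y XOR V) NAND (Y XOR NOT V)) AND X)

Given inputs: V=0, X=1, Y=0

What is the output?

Substituting: ((NOT (0 XOR 0) NAND (0 XOR NOT 0)) AND 1)
= 0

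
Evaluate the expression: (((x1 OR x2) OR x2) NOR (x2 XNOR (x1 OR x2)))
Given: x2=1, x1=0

Substituting: (((0 OR 1) OR 1) NOR (1 XNOR (0 OR 1)))
= 0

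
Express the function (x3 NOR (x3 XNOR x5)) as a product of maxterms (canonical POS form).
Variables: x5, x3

ΠM(0, 1, 3) = (x5 OR x3) AND (x5 OR NOT x3) AND (NOT x5 OR NOT x3)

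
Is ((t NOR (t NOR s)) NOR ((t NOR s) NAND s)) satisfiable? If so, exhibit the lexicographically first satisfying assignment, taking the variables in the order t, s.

UNSATISFIABLE - no assignment makes this expression true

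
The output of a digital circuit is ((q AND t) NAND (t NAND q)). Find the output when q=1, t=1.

Substituting: ((1 AND 1) NAND (1 NAND 1))
= 1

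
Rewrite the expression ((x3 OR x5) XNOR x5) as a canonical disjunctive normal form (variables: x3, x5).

(NOT x3 AND NOT x5) OR (NOT x3 AND x5) OR (x3 AND x5)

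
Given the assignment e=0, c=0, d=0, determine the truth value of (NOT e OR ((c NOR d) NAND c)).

Substituting: (NOT 0 OR ((0 NOR 0) NAND 0))
= 1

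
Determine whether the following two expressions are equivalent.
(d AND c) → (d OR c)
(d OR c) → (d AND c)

No, Converse is not equivalent to original (counterexample: c=0, d=1)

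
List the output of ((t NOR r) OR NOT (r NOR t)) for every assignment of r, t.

r | t | Output
--------------
0 | 0 | 1
0 | 1 | 1
1 | 0 | 1
1 | 1 | 1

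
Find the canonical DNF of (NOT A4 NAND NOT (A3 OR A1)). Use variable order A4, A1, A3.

(NOT A4 AND NOT A1 AND A3) OR (NOT A4 AND A1 AND NOT A3) OR (NOT A4 AND A1 AND A3) OR (A4 AND NOT A1 AND NOT A3) OR (A4 AND NOT A1 AND A3) OR (A4 AND A1 AND NOT A3) OR (A4 AND A1 AND A3)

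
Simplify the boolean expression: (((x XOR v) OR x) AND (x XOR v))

By absorption (E AND (E OR v) = E):
= (x XOR v)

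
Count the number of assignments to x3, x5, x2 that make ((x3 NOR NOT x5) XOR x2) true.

Satisfying assignments: (0,0,1), (0,1,0), (1,0,1), (1,1,1)
Count: 4 out of 8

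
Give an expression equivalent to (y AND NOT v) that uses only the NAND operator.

((y NAND (v NAND v)) NAND (y NAND (v NAND v)))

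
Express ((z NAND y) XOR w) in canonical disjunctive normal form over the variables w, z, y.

(NOT w AND NOT z AND NOT y) OR (NOT w AND NOT z AND y) OR (NOT w AND z AND NOT y) OR (w AND z AND y)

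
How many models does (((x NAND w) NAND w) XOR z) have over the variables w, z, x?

Satisfying assignments: (0,0,0), (0,0,1), (1,0,1), (1,1,0)
Count: 4 out of 8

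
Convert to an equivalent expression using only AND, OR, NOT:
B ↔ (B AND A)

(B AND (B AND A)) OR (NOT B AND NOT (B AND A))
(Biconditional = both true or both false)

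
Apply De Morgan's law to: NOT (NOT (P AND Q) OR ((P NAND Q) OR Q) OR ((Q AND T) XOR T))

(P AND Q) AND NOT ((P NAND Q) OR Q) AND NOT ((Q AND T) XOR T)
De Morgan's: NOT(OR of terms) = AND of negations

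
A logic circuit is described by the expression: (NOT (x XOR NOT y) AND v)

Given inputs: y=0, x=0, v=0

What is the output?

Substituting: (NOT (0 XOR NOT 0) AND 0)
= 0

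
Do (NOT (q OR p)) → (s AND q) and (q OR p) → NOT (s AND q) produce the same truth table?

No, Inverse is not equivalent to original (counterexample: q=0, p=0, s=0)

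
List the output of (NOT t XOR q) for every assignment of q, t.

q | t | Output
--------------
0 | 0 | 1
0 | 1 | 0
1 | 0 | 0
1 | 1 | 1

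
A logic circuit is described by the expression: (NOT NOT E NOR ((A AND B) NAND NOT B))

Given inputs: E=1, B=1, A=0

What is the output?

Substituting: (NOT NOT 1 NOR ((0 AND 1) NAND NOT 1))
= 0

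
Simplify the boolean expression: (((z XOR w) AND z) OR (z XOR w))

By absorption (E OR (E AND v) = E):
= (z XOR w)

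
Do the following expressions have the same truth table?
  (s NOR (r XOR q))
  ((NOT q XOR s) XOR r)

No. Counterexample: with q=0, s=1, r=1, Expression 1 = 0 but Expression 2 = 1.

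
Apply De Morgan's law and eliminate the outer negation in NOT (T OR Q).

NOT T AND NOT Q
De Morgan's: NOT(OR of terms) = AND of negations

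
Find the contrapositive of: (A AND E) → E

Contrapositive: NOT E → NOT (A AND E)
Note: A statement and its contrapositive are logically equivalent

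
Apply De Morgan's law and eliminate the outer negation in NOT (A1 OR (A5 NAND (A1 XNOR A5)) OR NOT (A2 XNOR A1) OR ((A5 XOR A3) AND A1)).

NOT A1 AND NOT (A5 NAND (A1 XNOR A5)) AND (A2 XNOR A1) AND NOT ((A5 XOR A3) AND A1)
De Morgan's: NOT(OR of terms) = AND of negations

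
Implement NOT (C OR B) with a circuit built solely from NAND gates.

(((C NAND C) NAND (B NAND B)) NAND ((C NAND C) NAND (B NAND B)))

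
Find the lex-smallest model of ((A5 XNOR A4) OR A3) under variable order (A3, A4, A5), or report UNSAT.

A3=0, A4=0, A5=0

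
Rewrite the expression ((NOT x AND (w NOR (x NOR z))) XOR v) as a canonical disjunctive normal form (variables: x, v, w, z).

(NOT x AND NOT v AND NOT w AND z) OR (NOT x AND v AND NOT w AND NOT z) OR (NOT x AND v AND w AND NOT z) OR (NOT x AND v AND w AND z) OR (x AND v AND NOT w AND NOT z) OR (x AND v AND NOT w AND z) OR (x AND v AND w AND NOT z) OR (x AND v AND w AND z)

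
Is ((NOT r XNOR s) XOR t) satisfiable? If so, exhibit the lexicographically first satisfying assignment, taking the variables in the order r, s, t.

r=0, s=0, t=1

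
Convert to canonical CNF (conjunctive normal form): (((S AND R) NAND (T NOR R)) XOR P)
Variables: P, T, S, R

(NOT P OR T OR S OR R) AND (NOT P OR T OR S OR NOT R) AND (NOT P OR T OR NOT S OR R) AND (NOT P OR T OR NOT S OR NOT R) AND (NOT P OR NOT T OR S OR R) AND (NOT P OR NOT T OR S OR NOT R) AND (NOT P OR NOT T OR NOT S OR R) AND (NOT P OR NOT T OR NOT S OR NOT R)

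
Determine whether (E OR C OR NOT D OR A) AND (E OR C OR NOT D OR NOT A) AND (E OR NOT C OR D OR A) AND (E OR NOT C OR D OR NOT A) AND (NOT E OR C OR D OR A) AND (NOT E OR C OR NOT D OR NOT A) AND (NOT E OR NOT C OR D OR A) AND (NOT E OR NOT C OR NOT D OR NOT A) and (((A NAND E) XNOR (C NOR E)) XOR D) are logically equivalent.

Yes, they are equivalent — the two output columns agree on all 16 assignments:
E | C | D | A | Expression 1 | Expression 2
-------------------------------------------
0 | 0 | 0 | 0 | 1 | 1
0 | 0 | 0 | 1 | 1 | 1
0 | 0 | 1 | 0 | 0 | 0
0 | 0 | 1 | 1 | 0 | 0
0 | 1 | 0 | 0 | 0 | 0
0 | 1 | 0 | 1 | 0 | 0
0 | 1 | 1 | 0 | 1 | 1
0 | 1 | 1 | 1 | 1 | 1
1 | 0 | 0 | 0 | 0 | 0
1 | 0 | 0 | 1 | 1 | 1
1 | 0 | 1 | 0 | 1 | 1
1 | 0 | 1 | 1 | 0 | 0
1 | 1 | 0 | 0 | 0 | 0
1 | 1 | 0 | 1 | 1 | 1
1 | 1 | 1 | 0 | 1 | 1
1 | 1 | 1 | 1 | 0 | 0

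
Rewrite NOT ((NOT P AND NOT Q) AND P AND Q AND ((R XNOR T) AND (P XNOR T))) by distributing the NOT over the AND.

NOT (NOT P AND NOT Q) OR NOT P OR NOT Q OR NOT ((R XNOR T) AND (P XNOR T))
De Morgan's: NOT(AND of terms) = OR of negations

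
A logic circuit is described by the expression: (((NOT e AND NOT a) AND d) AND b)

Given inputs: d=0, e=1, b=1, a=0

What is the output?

Substituting: (((NOT 1 AND NOT 0) AND 0) AND 1)
= 0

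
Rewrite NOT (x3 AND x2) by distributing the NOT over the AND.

NOT x3 OR NOT x2
De Morgan's: NOT(AND of terms) = OR of negations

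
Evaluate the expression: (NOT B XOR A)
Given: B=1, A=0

Substituting: (NOT 1 XOR 0)
= 0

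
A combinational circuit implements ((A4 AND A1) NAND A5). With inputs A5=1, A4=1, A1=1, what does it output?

Substituting: ((1 AND 1) NAND 1)
= 0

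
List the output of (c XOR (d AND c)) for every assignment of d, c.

d | c | Output
--------------
0 | 0 | 0
0 | 1 | 1
1 | 0 | 0
1 | 1 | 0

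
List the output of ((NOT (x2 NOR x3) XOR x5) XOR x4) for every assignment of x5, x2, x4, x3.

x5 | x2 | x4 | x3 | Output
--------------------------
0 | 0 | 0 | 0 | 0
0 | 0 | 0 | 1 | 1
0 | 0 | 1 | 0 | 1
0 | 0 | 1 | 1 | 0
0 | 1 | 0 | 0 | 1
0 | 1 | 0 | 1 | 1
0 | 1 | 1 | 0 | 0
0 | 1 | 1 | 1 | 0
1 | 0 | 0 | 0 | 1
1 | 0 | 0 | 1 | 0
1 | 0 | 1 | 0 | 0
1 | 0 | 1 | 1 | 1
1 | 1 | 0 | 0 | 0
1 | 1 | 0 | 1 | 0
1 | 1 | 1 | 0 | 1
1 | 1 | 1 | 1 | 1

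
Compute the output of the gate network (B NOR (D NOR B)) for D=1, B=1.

Substituting: (1 NOR (1 NOR 1))
= 0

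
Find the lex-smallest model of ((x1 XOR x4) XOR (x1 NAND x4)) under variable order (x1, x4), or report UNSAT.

x1=0, x4=0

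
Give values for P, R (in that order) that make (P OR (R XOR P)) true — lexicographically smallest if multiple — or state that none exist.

P=0, R=1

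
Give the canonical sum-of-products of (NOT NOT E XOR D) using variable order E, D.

Σm(1, 2) = (NOT E AND D) OR (E AND NOT D)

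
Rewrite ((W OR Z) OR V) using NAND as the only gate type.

((((W NAND W) NAND (Z NAND Z)) NAND ((W NAND W) NAND (Z NAND Z))) NAND (V NAND V))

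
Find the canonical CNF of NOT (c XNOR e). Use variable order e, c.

(e OR c) AND (NOT e OR NOT c)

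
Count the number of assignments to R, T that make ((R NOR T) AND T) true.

No assignment satisfies the expression.
Count: 0 out of 4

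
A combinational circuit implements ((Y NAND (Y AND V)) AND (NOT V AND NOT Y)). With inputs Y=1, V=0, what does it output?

Substituting: ((1 NAND (1 AND 0)) AND (NOT 0 AND NOT 1))
= 0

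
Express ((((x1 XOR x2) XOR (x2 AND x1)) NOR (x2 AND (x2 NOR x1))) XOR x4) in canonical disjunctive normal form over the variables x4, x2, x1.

(NOT x4 AND NOT x2 AND NOT x1) OR (x4 AND NOT x2 AND x1) OR (x4 AND x2 AND NOT x1) OR (x4 AND x2 AND x1)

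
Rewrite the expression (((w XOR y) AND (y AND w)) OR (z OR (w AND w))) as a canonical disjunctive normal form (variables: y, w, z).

(NOT y AND NOT w AND z) OR (NOT y AND w AND NOT z) OR (NOT y AND w AND z) OR (y AND NOT w AND z) OR (y AND w AND NOT z) OR (y AND w AND z)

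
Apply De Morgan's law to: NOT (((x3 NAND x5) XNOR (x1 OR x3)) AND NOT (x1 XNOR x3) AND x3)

NOT ((x3 NAND x5) XNOR (x1 OR x3)) OR (x1 XNOR x3) OR NOT x3
De Morgan's: NOT(AND of terms) = OR of negations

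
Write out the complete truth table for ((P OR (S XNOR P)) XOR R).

R | S | P | Output
------------------
0 | 0 | 0 | 1
0 | 0 | 1 | 1
0 | 1 | 0 | 0
0 | 1 | 1 | 1
1 | 0 | 0 | 0
1 | 0 | 1 | 0
1 | 1 | 0 | 1
1 | 1 | 1 | 0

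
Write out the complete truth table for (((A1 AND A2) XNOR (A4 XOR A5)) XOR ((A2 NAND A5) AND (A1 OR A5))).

A1 | A2 | A5 | A4 | Output
--------------------------
0 | 0 | 0 | 0 | 1
0 | 0 | 0 | 1 | 0
0 | 0 | 1 | 0 | 1
0 | 0 | 1 | 1 | 0
0 | 1 | 0 | 0 | 1
0 | 1 | 0 | 1 | 0
0 | 1 | 1 | 0 | 0
0 | 1 | 1 | 1 | 1
1 | 0 | 0 | 0 | 0
1 | 0 | 0 | 1 | 1
1 | 0 | 1 | 0 | 1
1 | 0 | 1 | 1 | 0
1 | 1 | 0 | 0 | 1
1 | 1 | 0 | 1 | 0
1 | 1 | 1 | 0 | 1
1 | 1 | 1 | 1 | 0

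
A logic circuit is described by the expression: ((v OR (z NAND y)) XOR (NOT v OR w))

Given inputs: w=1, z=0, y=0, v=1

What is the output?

Substituting: ((1 OR (0 NAND 0)) XOR (NOT 1 OR 1))
= 0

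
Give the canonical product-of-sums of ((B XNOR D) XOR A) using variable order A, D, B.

ΠM(1, 2, 4, 7) = (A OR D OR NOT B) AND (A OR NOT D OR B) AND (NOT A OR D OR B) AND (NOT A OR NOT D OR NOT B)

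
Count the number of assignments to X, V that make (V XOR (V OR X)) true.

Satisfying assignments: (1,0)
Count: 1 out of 4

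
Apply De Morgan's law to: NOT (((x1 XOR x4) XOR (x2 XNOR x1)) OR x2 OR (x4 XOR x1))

NOT ((x1 XOR x4) XOR (x2 XNOR x1)) AND NOT x2 AND NOT (x4 XOR x1)
De Morgan's: NOT(OR of terms) = AND of negations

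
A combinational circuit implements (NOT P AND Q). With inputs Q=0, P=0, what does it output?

Substituting: (NOT 0 AND 0)
= 0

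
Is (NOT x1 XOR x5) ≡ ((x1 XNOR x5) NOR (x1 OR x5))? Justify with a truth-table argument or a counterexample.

No. Counterexample: with x5=0, x1=0, Expression 1 = 1 but Expression 2 = 0.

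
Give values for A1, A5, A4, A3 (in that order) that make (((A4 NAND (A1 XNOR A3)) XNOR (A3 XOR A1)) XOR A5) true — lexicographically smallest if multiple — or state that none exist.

A1=0, A5=0, A4=0, A3=1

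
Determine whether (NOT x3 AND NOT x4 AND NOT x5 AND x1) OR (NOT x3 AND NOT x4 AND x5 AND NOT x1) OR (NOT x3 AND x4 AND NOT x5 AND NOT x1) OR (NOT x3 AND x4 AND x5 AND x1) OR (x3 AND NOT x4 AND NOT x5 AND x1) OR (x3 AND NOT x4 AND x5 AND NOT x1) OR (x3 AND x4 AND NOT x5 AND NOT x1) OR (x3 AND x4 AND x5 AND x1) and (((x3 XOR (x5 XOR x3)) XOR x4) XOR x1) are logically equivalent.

Yes, they are equivalent — the two output columns agree on all 16 assignments:
x3 | x4 | x5 | x1 | Expression 1 | Expression 2
-----------------------------------------------
0 | 0 | 0 | 0 | 0 | 0
0 | 0 | 0 | 1 | 1 | 1
0 | 0 | 1 | 0 | 1 | 1
0 | 0 | 1 | 1 | 0 | 0
0 | 1 | 0 | 0 | 1 | 1
0 | 1 | 0 | 1 | 0 | 0
0 | 1 | 1 | 0 | 0 | 0
0 | 1 | 1 | 1 | 1 | 1
1 | 0 | 0 | 0 | 0 | 0
1 | 0 | 0 | 1 | 1 | 1
1 | 0 | 1 | 0 | 1 | 1
1 | 0 | 1 | 1 | 0 | 0
1 | 1 | 0 | 0 | 1 | 1
1 | 1 | 0 | 1 | 0 | 0
1 | 1 | 1 | 0 | 0 | 0
1 | 1 | 1 | 1 | 1 | 1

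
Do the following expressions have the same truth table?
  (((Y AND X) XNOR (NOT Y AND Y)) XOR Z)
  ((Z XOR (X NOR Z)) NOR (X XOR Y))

No. Counterexample: with Z=0, Y=0, X=0, Expression 1 = 1 but Expression 2 = 0.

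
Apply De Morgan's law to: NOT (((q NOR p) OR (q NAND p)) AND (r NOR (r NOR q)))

NOT ((q NOR p) OR (q NAND p)) OR NOT (r NOR (r NOR q))
De Morgan's: NOT(AND of terms) = OR of negations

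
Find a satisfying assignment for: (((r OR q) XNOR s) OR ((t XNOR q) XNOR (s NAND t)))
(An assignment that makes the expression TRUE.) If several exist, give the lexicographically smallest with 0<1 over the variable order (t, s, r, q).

t=0, s=0, r=0, q=0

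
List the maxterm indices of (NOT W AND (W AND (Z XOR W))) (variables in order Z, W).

ΠM(0, 1, 2, 3) = (Z OR W) AND (Z OR NOT W) AND (NOT Z OR W) AND (NOT Z OR NOT W)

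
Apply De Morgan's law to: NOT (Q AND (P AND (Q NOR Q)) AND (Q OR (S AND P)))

NOT Q OR NOT (P AND (Q NOR Q)) OR NOT (Q OR (S AND P))
De Morgan's: NOT(AND of terms) = OR of negations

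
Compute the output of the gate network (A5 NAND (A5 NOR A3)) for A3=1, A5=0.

Substituting: (0 NAND (0 NOR 1))
= 1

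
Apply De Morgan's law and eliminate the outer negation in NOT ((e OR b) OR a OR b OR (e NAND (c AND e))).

NOT (e OR b) AND NOT a AND NOT b AND NOT (e NAND (c AND e))
De Morgan's: NOT(OR of terms) = AND of negations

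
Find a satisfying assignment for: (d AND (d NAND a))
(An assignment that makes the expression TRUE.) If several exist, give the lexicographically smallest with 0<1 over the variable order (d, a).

d=1, a=0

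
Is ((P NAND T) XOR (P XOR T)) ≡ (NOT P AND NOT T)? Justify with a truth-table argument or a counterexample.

Yes, they are equivalent — the two output columns agree on all 4 assignments:
P | T | Expression 1 | Expression 2
-----------------------------------
0 | 0 | 1 | 1
0 | 1 | 0 | 0
1 | 0 | 0 | 0
1 | 1 | 0 | 0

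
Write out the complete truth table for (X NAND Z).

X | Z | Output
--------------
0 | 0 | 1
0 | 1 | 1
1 | 0 | 1
1 | 1 | 0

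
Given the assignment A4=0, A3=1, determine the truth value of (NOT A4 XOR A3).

Substituting: (NOT 0 XOR 1)
= 0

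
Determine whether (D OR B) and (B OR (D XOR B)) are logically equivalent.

Yes, they are equivalent — the two output columns agree on all 4 assignments:
D | B | Expression 1 | Expression 2
-----------------------------------
0 | 0 | 0 | 0
0 | 1 | 1 | 1
1 | 0 | 1 | 1
1 | 1 | 1 | 1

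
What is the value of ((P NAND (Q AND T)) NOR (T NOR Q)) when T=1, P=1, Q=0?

Substituting: ((1 NAND (0 AND 1)) NOR (1 NOR 0))
= 0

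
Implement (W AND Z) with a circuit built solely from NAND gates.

((W NAND Z) NAND (W NAND Z))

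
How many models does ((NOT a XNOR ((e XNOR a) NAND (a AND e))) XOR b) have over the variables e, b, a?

Satisfying assignments: (0,0,0), (0,1,1), (1,0,0), (1,0,1)
Count: 4 out of 8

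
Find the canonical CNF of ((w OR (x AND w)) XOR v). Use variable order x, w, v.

(x OR w OR v) AND (x OR NOT w OR NOT v) AND (NOT x OR w OR v) AND (NOT x OR NOT w OR NOT v)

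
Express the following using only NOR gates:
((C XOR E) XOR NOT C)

((((((((C NOR E) NOR (C NOR E)) NOR ((C NOR E) NOR (C NOR E))) NOR ((((C NOR C) NOR (E NOR E)) NOR ((C NOR C) NOR (E NOR E))) NOR (((C NOR C) NOR (E NOR E)) NOR ((C NOR C) NOR (E NOR E))))) NOR (C NOR C)) NOR (((((C NOR E) NOR (C NOR E)) NOR ((C NOR E) NOR (C NOR E))) NOR ((((C NOR C) NOR (E NOR E)) NOR ((C NOR C) NOR (E NOR E))) NOR (((C NOR C) NOR (E NOR E)) NOR ((C NOR C) NOR (E NOR E))))) NOR (C NOR C))) NOR ((((((C NOR E) NOR (C NOR E)) NOR ((C NOR E) NOR (C NOR E))) NOR ((((C NOR C) NOR (E NOR E)) NOR ((C NOR C) NOR (E NOR E))) NOR (((C NOR C) NOR (E NOR E)) NOR ((C NOR C) NOR (E NOR E))))) NOR (C NOR C)) NOR (((((C NOR E) NOR (C NOR E)) NOR ((C NOR E) NOR (C NOR E))) NOR ((((C NOR C) NOR (E NOR E)) NOR ((C NOR C) NOR (E NOR E))) NOR (((C NOR C) NOR (E NOR E)) NOR ((C NOR C) NOR (E NOR E))))) NOR (C NOR C)))) NOR ((((((((C NOR E) NOR (C NOR E)) NOR ((C NOR E) NOR (C NOR E))) NOR ((((C NOR C) NOR (E NOR E)) NOR ((C NOR C) NOR (E NOR E))) NOR (((C NOR C) NOR (E NOR E)) NOR ((C NOR C) NOR (E NOR E))))) NOR ((((C NOR E) NOR (C NOR E)) NOR ((C NOR E) NOR (C NOR E))) NOR ((((C NOR C) NOR (E NOR E)) NOR ((C NOR C) NOR (E NOR E))) NOR (((C NOR C) NOR (E NOR E)) NOR ((C NOR C) NOR (E NOR E)))))) NOR ((C NOR C) NOR (C NOR C))) NOR ((((((C NOR E) NOR (C NOR E)) NOR ((C NOR E) NOR (C NOR E))) NOR ((((C NOR C) NOR (E NOR E)) NOR ((C NOR C) NOR (E NOR E))) NOR (((C NOR C) NOR (E NOR E)) NOR ((C NOR C) NOR (E NOR E))))) NOR ((((C NOR E) NOR (C NOR E)) NOR ((C NOR E) NOR (C NOR E))) NOR ((((C NOR C) NOR (E NOR E)) NOR ((C NOR C) NOR (E NOR E))) NOR (((C NOR C) NOR (E NOR E)) NOR ((C NOR C) NOR (E NOR E)))))) NOR ((C NOR C) NOR (C NOR C)))) NOR (((((((C NOR E) NOR (C NOR E)) NOR ((C NOR E) NOR (C NOR E))) NOR ((((C NOR C) NOR (E NOR E)) NOR ((C NOR C) NOR (E NOR E))) NOR (((C NOR C) NOR (E NOR E)) NOR ((C NOR C) NOR (E NOR E))))) NOR ((((C NOR E) NOR (C NOR E)) NOR ((C NOR E) NOR (C NOR E))) NOR ((((C NOR C) NOR (E NOR E)) NOR ((C NOR C) NOR (E NOR E))) NOR (((C NOR C) NOR (E NOR E)) NOR ((C NOR C) NOR (E NOR E)))))) NOR ((C NOR C) NOR (C NOR C))) NOR ((((((C NOR E) NOR (C NOR E)) NOR ((C NOR E) NOR (C NOR E))) NOR ((((C NOR C) NOR (E NOR E)) NOR ((C NOR C) NOR (E NOR E))) NOR (((C NOR C) NOR (E NOR E)) NOR ((C NOR C) NOR (E NOR E))))) NOR ((((C NOR E) NOR (C NOR E)) NOR ((C NOR E) NOR (C NOR E))) NOR ((((C NOR C) NOR (E NOR E)) NOR ((C NOR C) NOR (E NOR E))) NOR (((C NOR C) NOR (E NOR E)) NOR ((C NOR C) NOR (E NOR E)))))) NOR ((C NOR C) NOR (C NOR C))))))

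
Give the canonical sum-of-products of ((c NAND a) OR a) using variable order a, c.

Σm(0, 1, 2, 3) = (NOT a AND NOT c) OR (NOT a AND c) OR (a AND NOT c) OR (a AND c)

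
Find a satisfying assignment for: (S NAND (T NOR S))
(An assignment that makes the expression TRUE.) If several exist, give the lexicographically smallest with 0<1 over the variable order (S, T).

S=0, T=0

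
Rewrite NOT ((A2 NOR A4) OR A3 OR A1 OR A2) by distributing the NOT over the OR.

NOT (A2 NOR A4) AND NOT A3 AND NOT A1 AND NOT A2
De Morgan's: NOT(OR of terms) = AND of negations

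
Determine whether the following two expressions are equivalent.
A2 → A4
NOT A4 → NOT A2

Yes, Contrapositive is always equivalent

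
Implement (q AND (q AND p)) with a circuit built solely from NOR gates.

((q NOR q) NOR (((q NOR q) NOR (p NOR p)) NOR ((q NOR q) NOR (p NOR p))))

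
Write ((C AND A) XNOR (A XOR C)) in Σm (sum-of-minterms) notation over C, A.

Σm(0) = (NOT C AND NOT A)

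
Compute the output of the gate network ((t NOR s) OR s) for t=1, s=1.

Substituting: ((1 NOR 1) OR 1)
= 1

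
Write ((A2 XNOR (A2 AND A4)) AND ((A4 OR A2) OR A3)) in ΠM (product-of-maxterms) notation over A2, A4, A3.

ΠM(0, 4, 5) = (A2 OR A4 OR A3) AND (NOT A2 OR A4 OR A3) AND (NOT A2 OR A4 OR NOT A3)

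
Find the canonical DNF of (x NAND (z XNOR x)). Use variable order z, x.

(NOT z AND NOT x) OR (NOT z AND x) OR (z AND NOT x)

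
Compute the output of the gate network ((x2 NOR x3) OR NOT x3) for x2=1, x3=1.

Substituting: ((1 NOR 1) OR NOT 1)
= 0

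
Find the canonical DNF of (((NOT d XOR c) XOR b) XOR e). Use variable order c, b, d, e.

(NOT c AND NOT b AND NOT d AND NOT e) OR (NOT c AND NOT b AND d AND e) OR (NOT c AND b AND NOT d AND e) OR (NOT c AND b AND d AND NOT e) OR (c AND NOT b AND NOT d AND e) OR (c AND NOT b AND d AND NOT e) OR (c AND b AND NOT d AND NOT e) OR (c AND b AND d AND e)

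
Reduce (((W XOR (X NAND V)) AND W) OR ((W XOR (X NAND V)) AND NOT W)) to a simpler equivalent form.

By distribution ((E AND v) OR (E AND NOT v) = E):
= (W XOR (X NAND V))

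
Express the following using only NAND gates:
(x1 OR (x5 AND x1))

((x1 NAND x1) NAND (((x5 NAND x1) NAND (x5 NAND x1)) NAND ((x5 NAND x1) NAND (x5 NAND x1))))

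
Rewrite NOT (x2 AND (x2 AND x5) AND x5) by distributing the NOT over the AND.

NOT x2 OR NOT (x2 AND x5) OR NOT x5
De Morgan's: NOT(AND of terms) = OR of negations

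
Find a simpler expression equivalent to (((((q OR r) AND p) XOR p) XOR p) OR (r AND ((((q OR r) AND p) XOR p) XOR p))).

By absorption (E OR (E AND v) = E) then XOR self-cancellation ((E XOR v) XOR v = E):
= ((q OR r) AND p)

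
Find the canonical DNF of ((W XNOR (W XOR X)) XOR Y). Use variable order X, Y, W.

(NOT X AND NOT Y AND NOT W) OR (NOT X AND NOT Y AND W) OR (X AND Y AND NOT W) OR (X AND Y AND W)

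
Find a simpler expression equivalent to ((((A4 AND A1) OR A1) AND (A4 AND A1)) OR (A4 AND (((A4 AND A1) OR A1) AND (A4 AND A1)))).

By absorption (E OR (E AND v) = E) then absorption (E AND (E OR v) = E):
= (A4 AND A1)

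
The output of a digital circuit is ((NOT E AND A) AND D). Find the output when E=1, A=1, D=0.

Substituting: ((NOT 1 AND 1) AND 0)
= 0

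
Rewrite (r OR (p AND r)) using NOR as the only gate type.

((r NOR ((p NOR p) NOR (r NOR r))) NOR (r NOR ((p NOR p) NOR (r NOR r))))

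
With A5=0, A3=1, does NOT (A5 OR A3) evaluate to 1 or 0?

Substituting: NOT (0 OR 1)
= 0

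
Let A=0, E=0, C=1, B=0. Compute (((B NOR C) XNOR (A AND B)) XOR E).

Substituting: (((0 NOR 1) XNOR (0 AND 0)) XOR 0)
= 1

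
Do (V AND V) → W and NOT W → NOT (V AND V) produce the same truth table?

Yes, Contrapositive is always equivalent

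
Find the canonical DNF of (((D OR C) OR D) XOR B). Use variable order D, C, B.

(NOT D AND NOT C AND B) OR (NOT D AND C AND NOT B) OR (D AND NOT C AND NOT B) OR (D AND C AND NOT B)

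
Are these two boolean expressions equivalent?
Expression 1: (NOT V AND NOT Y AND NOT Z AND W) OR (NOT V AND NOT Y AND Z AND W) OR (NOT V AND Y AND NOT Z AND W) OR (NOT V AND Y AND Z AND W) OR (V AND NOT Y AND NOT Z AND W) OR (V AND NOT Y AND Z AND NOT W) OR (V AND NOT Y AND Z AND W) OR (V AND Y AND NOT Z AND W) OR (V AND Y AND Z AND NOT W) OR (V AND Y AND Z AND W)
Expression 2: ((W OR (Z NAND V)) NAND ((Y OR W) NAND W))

Yes, they are equivalent — the two output columns agree on all 16 assignments:
V | Y | Z | W | Expression 1 | Expression 2
-------------------------------------------
0 | 0 | 0 | 0 | 0 | 0
0 | 0 | 0 | 1 | 1 | 1
0 | 0 | 1 | 0 | 0 | 0
0 | 0 | 1 | 1 | 1 | 1
0 | 1 | 0 | 0 | 0 | 0
0 | 1 | 0 | 1 | 1 | 1
0 | 1 | 1 | 0 | 0 | 0
0 | 1 | 1 | 1 | 1 | 1
1 | 0 | 0 | 0 | 0 | 0
1 | 0 | 0 | 1 | 1 | 1
1 | 0 | 1 | 0 | 1 | 1
1 | 0 | 1 | 1 | 1 | 1
1 | 1 | 0 | 0 | 0 | 0
1 | 1 | 0 | 1 | 1 | 1
1 | 1 | 1 | 0 | 1 | 1
1 | 1 | 1 | 1 | 1 | 1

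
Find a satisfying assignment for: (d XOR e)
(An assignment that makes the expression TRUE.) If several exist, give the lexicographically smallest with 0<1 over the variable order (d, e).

d=0, e=1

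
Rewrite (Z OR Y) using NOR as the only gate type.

((Z NOR Y) NOR (Z NOR Y))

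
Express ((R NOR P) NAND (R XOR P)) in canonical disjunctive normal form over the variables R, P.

(NOT R AND NOT P) OR (NOT R AND P) OR (R AND NOT P) OR (R AND P)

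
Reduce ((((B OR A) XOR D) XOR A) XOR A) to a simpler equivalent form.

By XOR self-cancellation ((E XOR v) XOR v = E):
= ((B OR A) XOR D)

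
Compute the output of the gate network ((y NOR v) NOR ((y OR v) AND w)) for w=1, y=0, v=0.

Substituting: ((0 NOR 0) NOR ((0 OR 0) AND 1))
= 0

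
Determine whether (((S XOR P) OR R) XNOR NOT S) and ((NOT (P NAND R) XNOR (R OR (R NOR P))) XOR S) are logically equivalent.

No. Counterexample: with R=0, P=0, S=1, Expression 1 = 0 but Expression 2 = 1.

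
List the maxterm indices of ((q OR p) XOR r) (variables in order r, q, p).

ΠM(0, 5, 6, 7) = (r OR q OR p) AND (NOT r OR q OR NOT p) AND (NOT r OR NOT q OR p) AND (NOT r OR NOT q OR NOT p)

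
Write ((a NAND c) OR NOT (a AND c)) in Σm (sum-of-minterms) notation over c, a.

Σm(0, 1, 2) = (NOT c AND NOT a) OR (NOT c AND a) OR (c AND NOT a)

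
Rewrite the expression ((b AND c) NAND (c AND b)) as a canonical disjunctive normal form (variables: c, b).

(NOT c AND NOT b) OR (NOT c AND b) OR (c AND NOT b)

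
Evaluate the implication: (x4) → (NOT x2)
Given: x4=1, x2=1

Antecedent (x4) = 1; consequent (NOT x2) = 0.
1 → 0 = 0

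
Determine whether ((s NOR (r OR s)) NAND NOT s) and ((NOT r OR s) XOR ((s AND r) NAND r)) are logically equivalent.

No. Counterexample: with r=0, s=1, Expression 1 = 1 but Expression 2 = 0.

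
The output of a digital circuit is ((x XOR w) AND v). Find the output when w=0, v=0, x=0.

Substituting: ((0 XOR 0) AND 0)
= 0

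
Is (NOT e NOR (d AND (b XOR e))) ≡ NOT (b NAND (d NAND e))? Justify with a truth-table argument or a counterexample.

No. Counterexample: with b=0, e=1, d=0, Expression 1 = 1 but Expression 2 = 0.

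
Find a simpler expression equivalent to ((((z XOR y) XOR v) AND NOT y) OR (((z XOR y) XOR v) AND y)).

By distribution ((E AND v) OR (E AND NOT v) = E):
= ((z XOR y) XOR v)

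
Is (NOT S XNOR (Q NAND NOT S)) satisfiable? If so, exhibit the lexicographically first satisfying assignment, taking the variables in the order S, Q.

S=0, Q=0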